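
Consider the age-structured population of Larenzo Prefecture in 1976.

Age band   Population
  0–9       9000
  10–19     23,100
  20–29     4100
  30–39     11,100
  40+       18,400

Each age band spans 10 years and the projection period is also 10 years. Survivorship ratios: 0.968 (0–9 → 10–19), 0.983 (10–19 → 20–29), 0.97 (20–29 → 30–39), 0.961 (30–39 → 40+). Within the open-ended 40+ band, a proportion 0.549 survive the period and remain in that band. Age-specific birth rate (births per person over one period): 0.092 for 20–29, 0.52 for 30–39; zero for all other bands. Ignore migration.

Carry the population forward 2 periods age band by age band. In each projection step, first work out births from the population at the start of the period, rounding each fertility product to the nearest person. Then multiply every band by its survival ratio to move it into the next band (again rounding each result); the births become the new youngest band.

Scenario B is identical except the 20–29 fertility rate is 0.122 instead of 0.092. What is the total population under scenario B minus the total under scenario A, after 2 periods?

800

Numbering the bands 1..5 from youngest to oldest:
Period 1:
Births: 4100 × 0.092 = 377 ; 11100 × 0.52 = 5772 ⇒ total 6149
Band 2: 9000 × 0.968 = 8712
Band 3: 23100 × 0.983 = 22707
Band 4: 4100 × 0.97 = 3977
Band 5: 11100 × 0.961 + 18400 × 0.549 = 10667 + 10102 = 20769
→ [6149, 8712, 22707, 3977, 20769]
Period 2:
Births: 22707 × 0.092 = 2089 ; 3977 × 0.52 = 2068 ⇒ total 4157
Band 2: 6149 × 0.968 = 5952
Band 3: 8712 × 0.983 = 8564
Band 4: 22707 × 0.97 = 22026
Band 5: 3977 × 0.961 + 20769 × 0.549 = 3822 + 11402 = 15224
→ [4157, 5952, 8564, 22026, 15224]
Scenario A total after 2 periods: 55923
Scenario B projection —
Period 1:
Births: 4100 × 0.122 = 500 ; 11100 × 0.52 = 5772 ⇒ total 6272
Band 2: 9000 × 0.968 = 8712
Band 3: 23100 × 0.983 = 22707
Band 4: 4100 × 0.97 = 3977
Band 5: 11100 × 0.961 + 18400 × 0.549 = 10667 + 10102 = 20769
→ [6272, 8712, 22707, 3977, 20769]
Period 2:
Births: 22707 × 0.122 = 2770 ; 3977 × 0.52 = 2068 ⇒ total 4838
Band 2: 6272 × 0.968 = 6071
Band 3: 8712 × 0.983 = 8564
Band 4: 22707 × 0.97 = 22026
Band 5: 3977 × 0.961 + 20769 × 0.549 = 3822 + 11402 = 15224
→ [4838, 6071, 8564, 22026, 15224]
Scenario B total after 2 periods: 56723
Difference B − A = 56723 − 55923 = 800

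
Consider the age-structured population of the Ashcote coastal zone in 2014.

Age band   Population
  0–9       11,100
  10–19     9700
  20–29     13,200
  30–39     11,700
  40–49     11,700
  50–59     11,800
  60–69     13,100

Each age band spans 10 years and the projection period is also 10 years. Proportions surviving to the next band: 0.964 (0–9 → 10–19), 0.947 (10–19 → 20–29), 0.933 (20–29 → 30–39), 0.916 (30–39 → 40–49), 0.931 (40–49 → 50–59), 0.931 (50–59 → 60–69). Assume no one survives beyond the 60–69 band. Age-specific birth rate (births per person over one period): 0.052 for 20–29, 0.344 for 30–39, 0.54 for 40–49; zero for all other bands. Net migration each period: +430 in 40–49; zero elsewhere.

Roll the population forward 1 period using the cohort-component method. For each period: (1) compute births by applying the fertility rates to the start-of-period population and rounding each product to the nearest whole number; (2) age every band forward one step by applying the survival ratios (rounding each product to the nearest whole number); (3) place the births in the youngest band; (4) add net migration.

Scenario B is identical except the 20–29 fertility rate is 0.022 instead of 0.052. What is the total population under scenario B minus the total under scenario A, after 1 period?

-396

(Groups numbered youngest = 1 to oldest = 7.)
Period 1.
Births: 13200 × 0.052 = 686  |  11700 × 0.344 = 4025  |  11700 × 0.54 = 6318 → 11029
Group 2: 11100 × 0.964 = 10700
Group 3: 9700 × 0.947 = 9186
Group 4: 13200 × 0.933 = 12316
Group 5: 11700 × 0.916 = 10717
Group 6: 11700 × 0.931 = 10893
Group 7: 11800 × 0.931 = 10986
Net migration: Group 5 + 430 → 11147
Population now: 0–9=11029, 10–19=10700, 20–29=9186, 30–39=12316, 40–49=11147, 50–59=10893, 60–69=10986
Scenario A total after 1 period: 76257
Scenario B projection —
Period 1.
Births: 13200 × 0.022 = 290  |  11700 × 0.344 = 4025  |  11700 × 0.54 = 6318 → 10633
Group 2: 11100 × 0.964 = 10700
Group 3: 9700 × 0.947 = 9186
Group 4: 13200 × 0.933 = 12316
Group 5: 11700 × 0.916 = 10717
Group 6: 11700 × 0.931 = 10893
Group 7: 11800 × 0.931 = 10986
Net migration: Group 5 + 430 → 11147
Population now: 0–9=10633, 10–19=10700, 20–29=9186, 30–39=12316, 40–49=11147, 50–59=10893, 60–69=10986
Scenario B total after 1 period: 75861
Difference B − A = 75861 − 76257 = -396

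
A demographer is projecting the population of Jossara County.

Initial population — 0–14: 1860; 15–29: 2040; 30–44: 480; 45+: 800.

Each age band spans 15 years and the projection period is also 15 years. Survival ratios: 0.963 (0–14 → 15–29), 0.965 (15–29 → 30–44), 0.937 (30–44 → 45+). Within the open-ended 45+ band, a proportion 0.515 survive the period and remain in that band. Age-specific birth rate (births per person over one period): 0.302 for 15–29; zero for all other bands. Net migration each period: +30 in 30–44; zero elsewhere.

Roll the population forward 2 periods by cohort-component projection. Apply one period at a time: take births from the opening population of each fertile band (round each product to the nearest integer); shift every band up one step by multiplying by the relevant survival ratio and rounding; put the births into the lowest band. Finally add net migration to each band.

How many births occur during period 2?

(Groups numbered youngest = 1 to oldest = 4.)
[period 1]
Births: 2040 × 0.302 = 616
Group 2: 1860 × 0.963 = 1791
Group 3: 2040 × 0.965 = 1969
Group 4: 480 × 0.937 + 800 × 0.515 = 450 + 412 = 862
Net migration: Group 3 + 30 → 1999
End of period: [616, 1791, 1999, 862]
[period 2]
Births: 1791 × 0.302 = 541
Group 2: 616 × 0.963 = 593
Group 3: 1791 × 0.965 = 1728
Group 4: 1999 × 0.937 + 862 × 0.515 = 1873 + 444 = 2317
Net migration: Group 3 + 30 → 1758
End of period: [541, 593, 1758, 2317]

541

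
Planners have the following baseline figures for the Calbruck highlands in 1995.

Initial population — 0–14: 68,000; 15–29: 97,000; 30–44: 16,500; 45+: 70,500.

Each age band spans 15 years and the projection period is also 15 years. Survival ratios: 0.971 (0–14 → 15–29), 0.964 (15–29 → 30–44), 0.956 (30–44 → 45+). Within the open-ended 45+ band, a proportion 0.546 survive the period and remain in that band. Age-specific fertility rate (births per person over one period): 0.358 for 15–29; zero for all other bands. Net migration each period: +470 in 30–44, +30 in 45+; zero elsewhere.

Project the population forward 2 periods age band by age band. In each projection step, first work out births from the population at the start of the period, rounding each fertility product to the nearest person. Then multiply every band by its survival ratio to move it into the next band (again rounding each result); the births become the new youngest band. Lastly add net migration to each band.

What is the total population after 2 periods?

240997

(Bands numbered youngest = 1 to oldest = 4.)
Period 1:
Births: 97000 * 0.358 = 34726
Band 2: 68000 * 0.971 = 66028
Band 3: 97000 * 0.964 = 93508
Band 4: 16500 * 0.956 + 70500 * 0.546 = 15774 + 38493 = 54267
Net migration: Band 3 + 470 → 93978; Band 4 + 30 → 54297
End of period: [34726, 66028, 93978, 54297]
Period 2:
Births: 66028 * 0.358 = 23638
Band 2: 34726 * 0.971 = 33719
Band 3: 66028 * 0.964 = 63651
Band 4: 93978 * 0.956 + 54297 * 0.546 = 89843 + 29646 = 119489
Net migration: Band 3 + 470 → 64121; Band 4 + 30 → 119519
End of period: [23638, 33719, 64121, 119519]
Total after period 2: 23638 + 33719 + 64121 + 119519 = 240997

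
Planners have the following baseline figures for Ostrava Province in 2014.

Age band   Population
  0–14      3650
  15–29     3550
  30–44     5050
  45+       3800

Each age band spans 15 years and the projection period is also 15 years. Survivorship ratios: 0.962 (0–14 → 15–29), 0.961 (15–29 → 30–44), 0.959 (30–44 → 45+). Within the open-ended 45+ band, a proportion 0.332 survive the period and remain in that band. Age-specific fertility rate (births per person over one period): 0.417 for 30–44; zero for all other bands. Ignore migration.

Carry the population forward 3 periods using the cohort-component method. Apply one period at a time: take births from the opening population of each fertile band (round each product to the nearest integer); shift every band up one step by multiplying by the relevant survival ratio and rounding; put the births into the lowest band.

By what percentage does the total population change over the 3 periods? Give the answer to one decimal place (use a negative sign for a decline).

Period 1.
Births: 5050 * 0.417 = 2106
15–29: 3650 * 0.962 = 3511
30–44: 3550 * 0.961 = 3412
45+: 5050 * 0.959 + 3800 * 0.332 = 4843 + 1262 = 6105
Population now: 0–14=2106, 15–29=3511, 30–44=3412, 45+=6105
Period 2.
Births: 3412 * 0.417 = 1423
15–29: 2106 * 0.962 = 2026
30–44: 3511 * 0.961 = 3374
45+: 3412 * 0.959 + 6105 * 0.332 = 3272 + 2027 = 5299
Population now: 0–14=1423, 15–29=2026, 30–44=3374, 45+=5299
Period 3.
Births: 3374 * 0.417 = 1407
15–29: 1423 * 0.962 = 1369
30–44: 2026 * 0.961 = 1947
45+: 3374 * 0.959 + 5299 * 0.332 = 3236 + 1759 = 4995
Population now: 0–14=1407, 15–29=1369, 30–44=1947, 45+=4995
Total: 16050 → 9718; change = -6332; percentage change = -39.5%

-39.5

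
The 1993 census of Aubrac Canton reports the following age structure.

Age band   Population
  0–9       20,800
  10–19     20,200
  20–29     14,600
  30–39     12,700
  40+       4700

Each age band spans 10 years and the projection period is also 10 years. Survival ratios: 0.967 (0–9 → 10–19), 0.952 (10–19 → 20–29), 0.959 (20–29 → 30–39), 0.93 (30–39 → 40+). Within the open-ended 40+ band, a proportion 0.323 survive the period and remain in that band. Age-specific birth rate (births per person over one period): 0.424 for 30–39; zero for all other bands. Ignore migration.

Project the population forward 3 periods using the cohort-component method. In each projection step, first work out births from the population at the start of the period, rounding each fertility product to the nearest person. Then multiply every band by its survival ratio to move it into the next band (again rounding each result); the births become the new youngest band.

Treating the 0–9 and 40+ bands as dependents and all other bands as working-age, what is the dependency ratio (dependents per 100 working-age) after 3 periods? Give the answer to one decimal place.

(Groups numbered youngest = 1 to oldest = 5.)
Period 1.
Births: 12700 * 0.424 = 5385
Group 2: 20800 * 0.967 = 20114
Group 3: 20200 * 0.952 = 19230
Group 4: 14600 * 0.959 = 14001
Group 5: 12700 * 0.93 + 4700 * 0.323 = 11811 + 1518 = 13329
→ [5385, 20114, 19230, 14001, 13329]
Period 2.
Births: 14001 * 0.424 = 5936
Group 2: 5385 * 0.967 = 5207
Group 3: 20114 * 0.952 = 19149
Group 4: 19230 * 0.959 = 18442
Group 5: 14001 * 0.93 + 13329 * 0.323 = 13021 + 4305 = 17326
→ [5936, 5207, 19149, 18442, 17326]
Period 3.
Births: 18442 * 0.424 = 7819
Group 2: 5936 * 0.967 = 5740
Group 3: 5207 * 0.952 = 4957
Group 4: 19149 * 0.959 = 18364
Group 5: 18442 * 0.93 + 17326 * 0.323 = 17151 + 5596 = 22747
→ [7819, 5740, 4957, 18364, 22747]
Dependents (band 0–9 + band 40+) = 7819 + 22747 = 30566; working-age = 29061; ratio = 30566/29061 × 100 = 105.2

105.2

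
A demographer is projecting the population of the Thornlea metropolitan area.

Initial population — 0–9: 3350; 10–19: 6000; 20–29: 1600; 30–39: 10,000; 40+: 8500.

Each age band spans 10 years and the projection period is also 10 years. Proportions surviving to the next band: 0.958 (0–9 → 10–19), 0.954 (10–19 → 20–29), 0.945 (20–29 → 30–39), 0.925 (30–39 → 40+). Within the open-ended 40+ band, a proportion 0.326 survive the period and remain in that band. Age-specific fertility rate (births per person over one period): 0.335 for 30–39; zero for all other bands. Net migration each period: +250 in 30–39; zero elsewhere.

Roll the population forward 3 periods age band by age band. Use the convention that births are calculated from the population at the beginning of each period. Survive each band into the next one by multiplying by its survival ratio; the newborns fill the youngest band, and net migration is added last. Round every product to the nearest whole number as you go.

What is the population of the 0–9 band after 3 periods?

Call the bands 1 to 5, youngest first.
[period 1]
Births: 10000 × 0.335 = 3350
Band 2: 3350 × 0.958 = 3209
Band 3: 6000 × 0.954 = 5724
Band 4: 1600 × 0.945 = 1512
Band 5: 10000 × 0.925 + 8500 × 0.326 = 9250 + 2771 = 12021
Net migration: Band 4 + 250 → 1762
Giving 3350 / 3209 / 5724 / 1762 / 12021.
[period 2]
Births: 1762 × 0.335 = 590
Band 2: 3350 × 0.958 = 3209
Band 3: 3209 × 0.954 = 3061
Band 4: 5724 × 0.945 = 5409
Band 5: 1762 × 0.925 + 12021 × 0.326 = 1630 + 3919 = 5549
Net migration: Band 4 + 250 → 5659
Giving 590 / 3209 / 3061 / 5659 / 5549.
[period 3]
Births: 5659 × 0.335 = 1896
Band 2: 590 × 0.958 = 565
Band 3: 3209 × 0.954 = 3061
Band 4: 3061 × 0.945 = 2893
Band 5: 5659 × 0.925 + 5549 × 0.326 = 5235 + 1809 = 7044
Net migration: Band 4 + 250 → 3143
Giving 1896 / 565 / 3061 / 3143 / 7044.

1896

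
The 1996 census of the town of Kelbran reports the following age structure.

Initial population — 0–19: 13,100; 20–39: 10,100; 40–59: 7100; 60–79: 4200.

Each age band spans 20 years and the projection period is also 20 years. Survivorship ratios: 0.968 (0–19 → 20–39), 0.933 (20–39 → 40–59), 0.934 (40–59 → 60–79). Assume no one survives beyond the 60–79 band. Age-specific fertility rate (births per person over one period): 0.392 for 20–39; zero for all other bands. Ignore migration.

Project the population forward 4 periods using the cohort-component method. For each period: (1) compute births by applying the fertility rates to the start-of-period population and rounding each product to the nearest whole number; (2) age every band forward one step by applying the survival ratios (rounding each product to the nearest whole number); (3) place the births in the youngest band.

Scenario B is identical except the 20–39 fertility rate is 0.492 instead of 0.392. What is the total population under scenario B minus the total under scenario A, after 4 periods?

Period 1.
Births: 10100 × 0.392 = 3959
20–39: 13100 × 0.968 = 12681
40–59: 10100 × 0.933 = 9423
60–79: 7100 × 0.934 = 6631
End of period: [3959, 12681, 9423, 6631]
Period 2.
Births: 12681 × 0.392 = 4971
20–39: 3959 × 0.968 = 3832
40–59: 12681 × 0.933 = 11831
60–79: 9423 × 0.934 = 8801
End of period: [4971, 3832, 11831, 8801]
Period 3.
Births: 3832 × 0.392 = 1502
20–39: 4971 × 0.968 = 4812
40–59: 3832 × 0.933 = 3575
60–79: 11831 × 0.934 = 11050
End of period: [1502, 4812, 3575, 11050]
Period 4.
Births: 4812 × 0.392 = 1886
20–39: 1502 × 0.968 = 1454
40–59: 4812 × 0.933 = 4490
60–79: 3575 × 0.934 = 3339
End of period: [1886, 1454, 4490, 3339]
Scenario A total after 4 periods: 11169
Scenario B projection —
Period 1.
Births: 10100 × 0.492 = 4969
20–39: 13100 × 0.968 = 12681
40–59: 10100 × 0.933 = 9423
60–79: 7100 × 0.934 = 6631
End of period: [4969, 12681, 9423, 6631]
Period 2.
Births: 12681 × 0.492 = 6239
20–39: 4969 × 0.968 = 4810
40–59: 12681 × 0.933 = 11831
60–79: 9423 × 0.934 = 8801
End of period: [6239, 4810, 11831, 8801]
Period 3.
Births: 4810 × 0.492 = 2367
20–39: 6239 × 0.968 = 6039
40–59: 4810 × 0.933 = 4488
60–79: 11831 × 0.934 = 11050
End of period: [2367, 6039, 4488, 11050]
Period 4.
Births: 6039 × 0.492 = 2971
20–39: 2367 × 0.968 = 2291
40–59: 6039 × 0.933 = 5634
60–79: 4488 × 0.934 = 4192
End of period: [2971, 2291, 5634, 4192]
Scenario B total after 4 periods: 15088
Difference B − A = 15088 − 11169 = 3919

3919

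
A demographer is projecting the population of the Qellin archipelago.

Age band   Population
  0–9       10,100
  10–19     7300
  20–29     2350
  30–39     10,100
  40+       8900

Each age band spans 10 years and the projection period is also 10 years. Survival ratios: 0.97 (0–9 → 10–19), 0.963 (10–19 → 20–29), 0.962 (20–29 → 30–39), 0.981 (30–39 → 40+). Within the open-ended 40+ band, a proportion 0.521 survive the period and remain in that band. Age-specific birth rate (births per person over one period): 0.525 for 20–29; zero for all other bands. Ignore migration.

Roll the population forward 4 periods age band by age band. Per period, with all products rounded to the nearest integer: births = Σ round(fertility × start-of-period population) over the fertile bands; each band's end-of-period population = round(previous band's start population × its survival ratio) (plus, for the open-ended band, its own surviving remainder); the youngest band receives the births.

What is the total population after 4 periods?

24986

Call the groups 1 to 5, youngest first.
— Period 1 —
Births: 2350 × 0.525 = 1234
Group 2: 10100 × 0.97 = 9797
Group 3: 7300 × 0.963 = 7030
Group 4: 2350 × 0.962 = 2261
Group 5: 10100 × 0.981 + 8900 × 0.521 = 9908 + 4637 = 14545
Giving 1234 / 9797 / 7030 / 2261 / 14545.
— Period 2 —
Births: 7030 × 0.525 = 3691
Group 2: 1234 × 0.97 = 1197
Group 3: 9797 × 0.963 = 9435
Group 4: 7030 × 0.962 = 6763
Group 5: 2261 × 0.981 + 14545 × 0.521 = 2218 + 7578 = 9796
Giving 3691 / 1197 / 9435 / 6763 / 9796.
— Period 3 —
Births: 9435 × 0.525 = 4953
Group 2: 3691 × 0.97 = 3580
Group 3: 1197 × 0.963 = 1153
Group 4: 9435 × 0.962 = 9076
Group 5: 6763 × 0.981 + 9796 × 0.521 = 6635 + 5104 = 11739
Giving 4953 / 3580 / 1153 / 9076 / 11739.
— Period 4 —
Births: 1153 × 0.525 = 605
Group 2: 4953 × 0.97 = 4804
Group 3: 3580 × 0.963 = 3448
Group 4: 1153 × 0.962 = 1109
Group 5: 9076 × 0.981 + 11739 × 0.521 = 8904 + 6116 = 15020
Giving 605 / 4804 / 3448 / 1109 / 15020.
Total after period 4: 605 + 4804 + 3448 + 1109 + 15020 = 24986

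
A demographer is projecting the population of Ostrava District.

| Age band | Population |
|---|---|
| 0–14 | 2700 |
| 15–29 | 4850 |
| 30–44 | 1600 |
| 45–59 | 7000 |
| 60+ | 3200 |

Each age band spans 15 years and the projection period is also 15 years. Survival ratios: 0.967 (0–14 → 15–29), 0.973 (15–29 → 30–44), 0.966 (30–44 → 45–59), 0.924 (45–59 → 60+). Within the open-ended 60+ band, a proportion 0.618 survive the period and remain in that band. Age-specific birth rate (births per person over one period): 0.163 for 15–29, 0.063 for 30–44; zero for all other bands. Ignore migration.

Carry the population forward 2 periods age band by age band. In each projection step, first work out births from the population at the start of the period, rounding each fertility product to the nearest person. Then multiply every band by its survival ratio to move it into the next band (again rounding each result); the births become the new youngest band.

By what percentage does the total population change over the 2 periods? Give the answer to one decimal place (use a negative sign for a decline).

-20.7

Period 1:
Births: 4850 × 0.163 = 791  |  1600 × 0.063 = 101 → total 892
15–29: 2700 × 0.967 = 2611
30–44: 4850 × 0.973 = 4719
45–59: 1600 × 0.966 = 1546
60+: 7000 × 0.924 + 3200 × 0.618 = 6468 + 1978 = 8446
→ [892, 2611, 4719, 1546, 8446]
Period 2:
Births: 2611 × 0.163 = 426  |  4719 × 0.063 = 297 → total 723
15–29: 892 × 0.967 = 863
30–44: 2611 × 0.973 = 2541
45–59: 4719 × 0.966 = 4559
60+: 1546 × 0.924 + 8446 × 0.618 = 1429 + 5220 = 6649
→ [723, 863, 2541, 4559, 6649]
Total: 19350 → 15335; change = -4015; percentage change = -20.7%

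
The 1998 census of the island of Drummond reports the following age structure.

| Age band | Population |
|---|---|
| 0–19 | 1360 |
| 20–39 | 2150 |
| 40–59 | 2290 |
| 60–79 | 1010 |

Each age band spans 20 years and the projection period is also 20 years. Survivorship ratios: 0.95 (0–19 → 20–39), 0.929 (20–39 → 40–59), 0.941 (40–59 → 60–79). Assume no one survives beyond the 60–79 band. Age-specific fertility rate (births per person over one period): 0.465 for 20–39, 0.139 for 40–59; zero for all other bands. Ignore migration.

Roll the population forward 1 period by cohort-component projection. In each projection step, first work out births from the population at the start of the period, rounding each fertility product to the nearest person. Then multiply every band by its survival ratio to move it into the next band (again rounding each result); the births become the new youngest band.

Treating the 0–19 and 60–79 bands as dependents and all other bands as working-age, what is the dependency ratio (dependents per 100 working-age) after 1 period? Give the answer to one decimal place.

105.6

Period 1:
Births: 2150 * 0.465 = 1000 ; 2290 * 0.139 = 318 ⇒ total 1318
20–39: 1360 * 0.95 = 1292
40–59: 2150 * 0.929 = 1997
60–79: 2290 * 0.941 = 2155
→ [1318, 1292, 1997, 2155]
Dependents (band 0–19 + band 60–79) = 1318 + 2155 = 3473; working-age = 3289; ratio = 3473/3289 × 100 = 105.6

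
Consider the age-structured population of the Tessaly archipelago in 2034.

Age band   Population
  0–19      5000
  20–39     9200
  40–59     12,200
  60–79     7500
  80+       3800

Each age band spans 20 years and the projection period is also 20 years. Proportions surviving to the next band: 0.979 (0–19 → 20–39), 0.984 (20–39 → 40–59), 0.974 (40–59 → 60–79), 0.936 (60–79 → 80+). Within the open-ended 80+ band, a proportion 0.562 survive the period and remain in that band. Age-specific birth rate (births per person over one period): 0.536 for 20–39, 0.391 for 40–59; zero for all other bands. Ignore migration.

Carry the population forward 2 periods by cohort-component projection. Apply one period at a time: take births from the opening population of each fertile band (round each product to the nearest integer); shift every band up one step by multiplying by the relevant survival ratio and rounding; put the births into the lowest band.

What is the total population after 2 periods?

45564

Let band 1 be 0–19 through band 5 = 80+.
Period 1:
Births: 9200 × 0.536 = 4931 ; 12200 × 0.391 = 4770 — total 9701
Band 2: 5000 × 0.979 = 4895
Band 3: 9200 × 0.984 = 9053
Band 4: 12200 × 0.974 = 11883
Band 5: 7500 × 0.936 + 3800 × 0.562 = 7020 + 2136 = 9156
→ [9701, 4895, 9053, 11883, 9156]
Period 2:
Births: 4895 × 0.536 = 2624 ; 9053 × 0.391 = 3540 — total 6164
Band 2: 9701 × 0.979 = 9497
Band 3: 4895 × 0.984 = 4817
Band 4: 9053 × 0.974 = 8818
Band 5: 11883 × 0.936 + 9156 × 0.562 = 11122 + 5146 = 16268
→ [6164, 9497, 4817, 8818, 16268]
Total after period 2: 6164 + 9497 + 4817 + 8818 + 16268 = 45564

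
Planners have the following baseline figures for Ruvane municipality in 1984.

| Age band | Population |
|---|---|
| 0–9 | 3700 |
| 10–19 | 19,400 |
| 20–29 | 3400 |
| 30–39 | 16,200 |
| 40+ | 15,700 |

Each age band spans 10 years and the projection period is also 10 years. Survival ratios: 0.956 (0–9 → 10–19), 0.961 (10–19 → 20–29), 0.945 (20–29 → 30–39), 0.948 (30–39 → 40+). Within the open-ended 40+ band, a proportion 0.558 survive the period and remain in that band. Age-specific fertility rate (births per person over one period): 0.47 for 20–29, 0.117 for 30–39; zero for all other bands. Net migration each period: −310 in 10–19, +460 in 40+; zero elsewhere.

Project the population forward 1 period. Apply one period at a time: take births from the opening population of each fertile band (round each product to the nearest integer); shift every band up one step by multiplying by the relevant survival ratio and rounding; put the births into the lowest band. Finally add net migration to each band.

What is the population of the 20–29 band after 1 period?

18643

Call the groups 1 to 5, youngest first.
— Period 1 —
Births: 3400 × 0.47 = 1598  |  16200 × 0.117 = 1895 — total 3493
Group 2: 3700 × 0.956 = 3537
Group 3: 19400 × 0.961 = 18643
Group 4: 3400 × 0.945 = 3213
Group 5: 16200 × 0.948 + 15700 × 0.558 = 15358 + 8761 = 24119
Net migration: Group 2 − 310 → 3227; Group 5 + 460 → 24579
Population now: 0–9=3493, 10–19=3227, 20–29=18643, 30–39=3213, 40+=24579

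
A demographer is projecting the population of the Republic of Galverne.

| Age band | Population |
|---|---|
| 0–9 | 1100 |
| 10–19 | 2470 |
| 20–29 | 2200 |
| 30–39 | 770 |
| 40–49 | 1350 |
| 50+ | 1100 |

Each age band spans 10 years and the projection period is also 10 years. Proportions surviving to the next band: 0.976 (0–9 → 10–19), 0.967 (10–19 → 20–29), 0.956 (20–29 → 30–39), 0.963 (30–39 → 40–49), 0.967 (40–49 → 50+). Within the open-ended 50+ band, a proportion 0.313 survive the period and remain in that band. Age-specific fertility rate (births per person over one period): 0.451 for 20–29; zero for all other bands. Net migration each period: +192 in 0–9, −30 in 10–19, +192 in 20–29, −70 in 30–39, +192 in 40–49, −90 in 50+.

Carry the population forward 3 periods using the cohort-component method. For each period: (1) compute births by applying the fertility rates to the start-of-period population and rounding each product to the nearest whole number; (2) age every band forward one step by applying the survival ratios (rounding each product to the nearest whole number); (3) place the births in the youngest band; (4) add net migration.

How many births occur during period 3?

542

Numbering the bands 1..6 from youngest to oldest:
Period 1:
Births: 2200 × 0.451 = 992
Band 2: 1100 × 0.976 = 1074
Band 3: 2470 × 0.967 = 2388
Band 4: 2200 × 0.956 = 2103
Band 5: 770 × 0.963 = 742
Band 6: 1350 × 0.967 + 1100 × 0.313 = 1305 + 344 = 1649
Net migration: Band 1 + 192 → 1184; Band 2 − 30 → 1044; Band 3 + 192 → 2580; Band 4 − 70 → 2033; Band 5 + 192 → 934; Band 6 − 90 → 1559
End of period: [1184, 1044, 2580, 2033, 934, 1559]
Period 2:
Births: 2580 × 0.451 = 1164
Band 2: 1184 × 0.976 = 1156
Band 3: 1044 × 0.967 = 1010
Band 4: 2580 × 0.956 = 2466
Band 5: 2033 × 0.963 = 1958
Band 6: 934 × 0.967 + 1559 × 0.313 = 903 + 488 = 1391
Net migration: Band 1 + 192 → 1356; Band 2 − 30 → 1126; Band 3 + 192 → 1202; Band 4 − 70 → 2396; Band 5 + 192 → 2150; Band 6 − 90 → 1301
End of period: [1356, 1126, 1202, 2396, 2150, 1301]
Period 3:
Births: 1202 × 0.451 = 542
Band 2: 1356 × 0.976 = 1323
Band 3: 1126 × 0.967 = 1089
Band 4: 1202 × 0.956 = 1149
Band 5: 2396 × 0.963 = 2307
Band 6: 2150 × 0.967 + 1301 × 0.313 = 2079 + 407 = 2486
Net migration: Band 1 + 192 → 734; Band 2 − 30 → 1293; Band 3 + 192 → 1281; Band 4 − 70 → 1079; Band 5 + 192 → 2499; Band 6 − 90 → 2396
End of period: [734, 1293, 1281, 1079, 2499, 2396]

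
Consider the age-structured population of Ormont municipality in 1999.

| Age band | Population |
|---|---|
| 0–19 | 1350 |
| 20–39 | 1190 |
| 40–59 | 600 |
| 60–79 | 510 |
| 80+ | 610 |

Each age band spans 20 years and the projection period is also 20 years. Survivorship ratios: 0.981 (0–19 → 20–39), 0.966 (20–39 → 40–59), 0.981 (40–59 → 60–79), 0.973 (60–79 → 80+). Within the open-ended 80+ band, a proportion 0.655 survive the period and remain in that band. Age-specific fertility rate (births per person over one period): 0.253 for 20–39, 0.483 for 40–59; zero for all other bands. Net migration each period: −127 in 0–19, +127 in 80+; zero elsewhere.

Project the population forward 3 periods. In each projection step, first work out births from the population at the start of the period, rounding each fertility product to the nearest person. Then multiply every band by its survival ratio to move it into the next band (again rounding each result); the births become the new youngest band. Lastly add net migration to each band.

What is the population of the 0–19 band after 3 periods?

606

After projecting period 1:
Births: 1190 × 0.253 = 301, 600 × 0.483 = 290 → total 591
20–39: 1350 × 0.981 = 1324
40–59: 1190 × 0.966 = 1150
60–79: 600 × 0.981 = 589
80+: 510 × 0.973 + 610 × 0.655 = 496 + 400 = 896
Net migration: 0–19 − 127 → 464; 80+ + 127 → 1023
Population now: 0–19=464, 20–39=1324, 40–59=1150, 60–79=589, 80+=1023
After projecting period 2:
Births: 1324 × 0.253 = 335, 1150 × 0.483 = 555 → total 890
20–39: 464 × 0.981 = 455
40–59: 1324 × 0.966 = 1279
60–79: 1150 × 0.981 = 1128
80+: 589 × 0.973 + 1023 × 0.655 = 573 + 670 = 1243
Net migration: 0–19 − 127 → 763; 80+ + 127 → 1370
Population now: 0–19=763, 20–39=455, 40–59=1279, 60–79=1128, 80+=1370
After projecting period 3:
Births: 455 × 0.253 = 115, 1279 × 0.483 = 618 → total 733
20–39: 763 × 0.981 = 749
40–59: 455 × 0.966 = 440
60–79: 1279 × 0.981 = 1255
80+: 1128 × 0.973 + 1370 × 0.655 = 1098 + 897 = 1995
Net migration: 0–19 − 127 → 606; 80+ + 127 → 2122
Population now: 0–19=606, 20–39=749, 40–59=440, 60–79=1255, 80+=2122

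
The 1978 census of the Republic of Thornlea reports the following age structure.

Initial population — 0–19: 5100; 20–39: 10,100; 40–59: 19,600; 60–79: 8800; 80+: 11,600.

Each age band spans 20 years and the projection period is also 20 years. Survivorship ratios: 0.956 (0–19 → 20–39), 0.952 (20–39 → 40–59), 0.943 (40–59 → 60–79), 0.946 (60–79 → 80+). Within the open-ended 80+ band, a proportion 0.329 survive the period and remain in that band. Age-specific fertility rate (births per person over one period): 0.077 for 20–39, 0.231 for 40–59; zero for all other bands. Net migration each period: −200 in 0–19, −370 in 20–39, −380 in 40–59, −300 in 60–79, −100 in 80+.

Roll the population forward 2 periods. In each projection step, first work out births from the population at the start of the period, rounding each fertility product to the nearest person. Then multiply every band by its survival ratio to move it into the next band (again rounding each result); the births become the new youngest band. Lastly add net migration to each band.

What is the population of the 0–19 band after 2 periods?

(Groups numbered youngest = 1 to oldest = 5.)
[period 1]
Births: 10100 * 0.077 = 778, 19600 * 0.231 = 4528 → total 5306
Group 2: 5100 * 0.956 = 4876
Group 3: 10100 * 0.952 = 9615
Group 4: 19600 * 0.943 = 18483
Group 5: 8800 * 0.946 + 11600 * 0.329 = 8325 + 3816 = 12141
Net migration: Group 1 − 200 → 5106; Group 2 − 370 → 4506; Group 3 − 380 → 9235; Group 4 − 300 → 18183; Group 5 − 100 → 12041
End of period: [5106, 4506, 9235, 18183, 12041]
[period 2]
Births: 4506 * 0.077 = 347, 9235 * 0.231 = 2133 → total 2480
Group 2: 5106 * 0.956 = 4881
Group 3: 4506 * 0.952 = 4290
Group 4: 9235 * 0.943 = 8709
Group 5: 18183 * 0.946 + 12041 * 0.329 = 17201 + 3961 = 21162
Net migration: Group 1 − 200 → 2280; Group 2 − 370 → 4511; Group 3 − 380 → 3910; Group 4 − 300 → 8409; Group 5 − 100 → 21062
End of period: [2280, 4511, 3910, 8409, 21062]

2280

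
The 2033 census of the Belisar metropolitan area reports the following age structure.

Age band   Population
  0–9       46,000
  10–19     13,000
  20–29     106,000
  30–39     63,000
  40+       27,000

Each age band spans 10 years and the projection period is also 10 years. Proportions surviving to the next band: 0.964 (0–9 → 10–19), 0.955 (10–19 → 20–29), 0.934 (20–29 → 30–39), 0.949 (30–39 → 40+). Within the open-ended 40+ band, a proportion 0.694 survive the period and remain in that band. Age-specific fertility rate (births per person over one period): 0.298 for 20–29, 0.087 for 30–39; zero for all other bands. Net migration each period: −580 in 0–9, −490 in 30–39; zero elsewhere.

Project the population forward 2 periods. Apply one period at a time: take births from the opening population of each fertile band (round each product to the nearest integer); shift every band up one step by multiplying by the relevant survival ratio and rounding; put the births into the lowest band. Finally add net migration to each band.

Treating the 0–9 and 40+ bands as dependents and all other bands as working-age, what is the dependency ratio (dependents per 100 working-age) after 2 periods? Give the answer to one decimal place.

180.2

[period 1]
Births: 106000 * 0.298 = 31588  |  63000 * 0.087 = 5481 → 37069
10–19: 46000 * 0.964 = 44344
20–29: 13000 * 0.955 = 12415
30–39: 106000 * 0.934 = 99004
40+: 63000 * 0.949 + 27000 * 0.694 = 59787 + 18738 = 78525
Net migration: 0–9 − 580 → 36489; 30–39 − 490 → 98514
Giving 36489 / 44344 / 12415 / 98514 / 78525.
[period 2]
Births: 12415 * 0.298 = 3700  |  98514 * 0.087 = 8571 → 12271
10–19: 36489 * 0.964 = 35175
20–29: 44344 * 0.955 = 42349
30–39: 12415 * 0.934 = 11596
40+: 98514 * 0.949 + 78525 * 0.694 = 93490 + 54496 = 147986
Net migration: 0–9 − 580 → 11691; 30–39 − 490 → 11106
Giving 11691 / 35175 / 42349 / 11106 / 147986.
Dependents (band 0–9 + band 40+) = 11691 + 147986 = 159677; working-age = 88630; ratio = 159677/88630 × 100 = 180.2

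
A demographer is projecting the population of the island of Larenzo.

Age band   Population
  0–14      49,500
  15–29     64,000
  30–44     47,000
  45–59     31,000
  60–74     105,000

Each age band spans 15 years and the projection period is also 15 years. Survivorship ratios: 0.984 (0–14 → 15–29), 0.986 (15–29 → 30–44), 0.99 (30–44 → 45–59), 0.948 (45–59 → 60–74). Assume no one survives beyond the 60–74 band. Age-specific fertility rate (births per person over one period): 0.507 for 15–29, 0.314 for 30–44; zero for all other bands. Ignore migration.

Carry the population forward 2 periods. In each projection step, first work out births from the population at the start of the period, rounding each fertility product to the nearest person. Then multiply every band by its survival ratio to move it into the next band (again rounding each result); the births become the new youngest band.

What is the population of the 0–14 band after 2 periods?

(Groups numbered youngest = 1 to oldest = 5.)
After projecting period 1:
Births: 64000 * 0.507 = 32448, 47000 * 0.314 = 14758 — total 47206
Group 2: 49500 * 0.984 = 48708
Group 3: 64000 * 0.986 = 63104
Group 4: 47000 * 0.99 = 46530
Group 5: 31000 * 0.948 = 29388
Population now: 0–14=47206, 15–29=48708, 30–44=63104, 45–59=46530, 60–74=29388
After projecting period 2:
Births: 48708 * 0.507 = 24695, 63104 * 0.314 = 19815 — total 44510
Group 2: 47206 * 0.984 = 46451
Group 3: 48708 * 0.986 = 48026
Group 4: 63104 * 0.99 = 62473
Group 5: 46530 * 0.948 = 44110
Population now: 0–14=44510, 15–29=46451, 30–44=48026, 45–59=62473, 60–74=44110

44510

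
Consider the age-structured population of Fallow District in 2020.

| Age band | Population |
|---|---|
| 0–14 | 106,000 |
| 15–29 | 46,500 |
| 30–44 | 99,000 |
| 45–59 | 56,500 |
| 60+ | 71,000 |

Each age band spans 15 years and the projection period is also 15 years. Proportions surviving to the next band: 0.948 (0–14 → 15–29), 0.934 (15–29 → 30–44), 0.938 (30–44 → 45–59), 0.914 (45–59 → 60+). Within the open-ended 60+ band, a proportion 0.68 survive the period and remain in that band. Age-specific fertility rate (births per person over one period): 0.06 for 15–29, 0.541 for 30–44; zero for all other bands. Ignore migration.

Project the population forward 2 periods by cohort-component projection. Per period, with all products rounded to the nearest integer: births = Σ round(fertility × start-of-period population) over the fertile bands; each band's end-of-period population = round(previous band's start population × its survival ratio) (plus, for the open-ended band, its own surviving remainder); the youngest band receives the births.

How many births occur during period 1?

56349

Let group 1 be 0–14 through group 5 = 60+.
Period 1:
Births: 46500 * 0.06 = 2790, 99000 * 0.541 = 53559 → total 56349
Group 2: 106000 * 0.948 = 100488
Group 3: 46500 * 0.934 = 43431
Group 4: 99000 * 0.938 = 92862
Group 5: 56500 * 0.914 + 71000 * 0.68 = 51641 + 48280 = 99921
End of period: [56349, 100488, 43431, 92862, 99921]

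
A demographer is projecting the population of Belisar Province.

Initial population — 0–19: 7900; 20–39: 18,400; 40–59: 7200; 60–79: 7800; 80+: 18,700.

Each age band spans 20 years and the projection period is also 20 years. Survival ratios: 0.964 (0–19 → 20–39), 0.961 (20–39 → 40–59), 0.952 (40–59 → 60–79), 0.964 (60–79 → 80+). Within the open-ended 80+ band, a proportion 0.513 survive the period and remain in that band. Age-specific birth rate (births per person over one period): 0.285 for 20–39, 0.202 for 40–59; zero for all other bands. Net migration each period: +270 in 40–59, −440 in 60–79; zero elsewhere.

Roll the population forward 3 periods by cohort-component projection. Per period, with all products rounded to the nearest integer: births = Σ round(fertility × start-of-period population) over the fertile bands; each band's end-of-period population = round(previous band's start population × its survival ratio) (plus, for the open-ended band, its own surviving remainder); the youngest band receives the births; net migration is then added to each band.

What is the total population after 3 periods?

45947

After projecting period 1:
Births: 18400 * 0.285 = 5244, 7200 * 0.202 = 1454 → 6698
20–39: 7900 * 0.964 = 7616
40–59: 18400 * 0.961 = 17682
60–79: 7200 * 0.952 = 6854
80+: 7800 * 0.964 + 18700 * 0.513 = 7519 + 9593 = 17112
Net migration: 40–59 + 270 → 17952; 60–79 − 440 → 6414
Population now: 0–19=6698, 20–39=7616, 40–59=17952, 60–79=6414, 80+=17112
After projecting period 2:
Births: 7616 * 0.285 = 2171, 17952 * 0.202 = 3626 → 5797
20–39: 6698 * 0.964 = 6457
40–59: 7616 * 0.961 = 7319
60–79: 17952 * 0.952 = 17090
80+: 6414 * 0.964 + 17112 * 0.513 = 6183 + 8778 = 14961
Net migration: 40–59 + 270 → 7589; 60–79 − 440 → 16650
Population now: 0–19=5797, 20–39=6457, 40–59=7589, 60–79=16650, 80+=14961
After projecting period 3:
Births: 6457 * 0.285 = 1840, 7589 * 0.202 = 1533 → 3373
20–39: 5797 * 0.964 = 5588
40–59: 6457 * 0.961 = 6205
60–79: 7589 * 0.952 = 7225
80+: 16650 * 0.964 + 14961 * 0.513 = 16051 + 7675 = 23726
Net migration: 40–59 + 270 → 6475; 60–79 − 440 → 6785
Population now: 0–19=3373, 20–39=5588, 40–59=6475, 60–79=6785, 80+=23726
Total after period 3: 3373 + 5588 + 6475 + 6785 + 23726 = 45947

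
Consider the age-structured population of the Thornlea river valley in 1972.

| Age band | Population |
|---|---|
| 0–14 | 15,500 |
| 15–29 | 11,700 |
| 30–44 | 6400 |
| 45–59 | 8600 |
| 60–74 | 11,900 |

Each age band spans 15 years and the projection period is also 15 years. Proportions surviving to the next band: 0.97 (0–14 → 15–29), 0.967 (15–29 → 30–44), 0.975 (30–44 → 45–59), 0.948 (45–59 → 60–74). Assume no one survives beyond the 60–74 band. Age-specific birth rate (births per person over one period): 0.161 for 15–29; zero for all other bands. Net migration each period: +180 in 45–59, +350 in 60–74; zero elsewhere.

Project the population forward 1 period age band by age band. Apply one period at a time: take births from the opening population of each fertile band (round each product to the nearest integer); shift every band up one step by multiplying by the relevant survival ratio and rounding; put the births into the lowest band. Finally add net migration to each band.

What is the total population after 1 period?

Let group 1 be 0–14 through group 5 = 60–74.
[period 1]
Births: 11700 × 0.161 = 1884
Group 2: 15500 × 0.97 = 15035
Group 3: 11700 × 0.967 = 11314
Group 4: 6400 × 0.975 = 6240
Group 5: 8600 × 0.948 = 8153
Net migration: Group 4 + 180 → 6420; Group 5 + 350 → 8503
End of period: [1884, 15035, 11314, 6420, 8503]
Total after period 1: 1884 + 15035 + 11314 + 6420 + 8503 = 43156

43156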